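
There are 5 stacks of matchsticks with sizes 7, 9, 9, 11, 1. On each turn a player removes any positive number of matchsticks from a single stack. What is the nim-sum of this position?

Compute the nim-sum pairwise:
7 XOR 9 = 14
14 XOR 9 = 7
7 XOR 11 = 12
12 XOR 1 = 13

13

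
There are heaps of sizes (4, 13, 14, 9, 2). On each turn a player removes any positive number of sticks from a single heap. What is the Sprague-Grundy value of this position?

12

Compute the nim-sum pairwise:
4 ⊕ 13 = 9
9 ⊕ 14 = 7
7 ⊕ 9 = 14
14 ⊕ 2 = 12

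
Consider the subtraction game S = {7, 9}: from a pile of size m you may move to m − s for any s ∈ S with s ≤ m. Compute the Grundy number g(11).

Compute g(0), g(1), … for moves {7, 9}:
g(0) = mex{} = 0
g(1) = mex{} = 0
g(2) = mex{} = 0
g(3) = mex{} = 0
g(4) = mex{} = 0
g(5) = mex{} = 0
g(6) = mex{} = 0
g(7) = mex{0} = 1
g(8) = mex{0} = 1
g(9) = mex{0} = 1
g(10) = mex{0} = 1
g(11) = mex{0} = 1
So g(11) = 1.

1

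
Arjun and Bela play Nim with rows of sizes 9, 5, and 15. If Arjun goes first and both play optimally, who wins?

Compute the nim-sum pairwise:
9 ^ 5 = 12
12 ^ 15 = 3
The nim-sum is 3 ≠ 0, so this is an N-position: the player to move can win; Arjun has a winning move.

Arjun wins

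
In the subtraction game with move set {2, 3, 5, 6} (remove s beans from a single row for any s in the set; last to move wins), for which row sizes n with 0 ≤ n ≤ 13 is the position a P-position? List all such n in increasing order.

0, 1, 8, 9

Compute g(0), g(1), … for moves {2, 3, 5, 6}:
g(0) = mex{} = 0
g(1) = mex{} = 0
g(2) = mex{0} = 1
g(3) = mex{0} = 1
g(4) = mex{0,1} = 2
g(5) = mex{0,1} = 2
g(6) = mex{0,1,2} = 3
g(7) = mex{0,1,2} = 3
g(8) = mex{1,2,3} = 0
g(9) = mex{1,2,3} = 0
g(10) = mex{0,2,3} = 1
g(11) = mex{0,2,3} = 1
g(12) = mex{0,1,3} = 2
g(13) = mex{0,1,3} = 2
The P-positions (g = 0) in 0..13 are 0, 1, 8, 9.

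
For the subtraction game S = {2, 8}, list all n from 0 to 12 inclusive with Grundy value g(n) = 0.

Build the Grundy sequence with g(k) = mex{g(k−s) : s ∈ {2, 8}, s ≤ k}:
g(0) = mex{} = 0
g(1) = mex{} = 0
g(2) = mex{0} = 1
g(3) = mex{0} = 1
g(4) = mex{1} = 0
g(5) = mex{1} = 0
g(6) = mex{0} = 1
g(7) = mex{0} = 1
g(8) = mex{0,1} = 2
g(9) = mex{0,1} = 2
g(10) = mex{1,2} = 0
g(11) = mex{1,2} = 0
g(12) = mex{0} = 1
The P-positions (g = 0) in 0..12 are 0, 1, 4, 5, 10, 11.

0, 1, 4, 5, 10, 11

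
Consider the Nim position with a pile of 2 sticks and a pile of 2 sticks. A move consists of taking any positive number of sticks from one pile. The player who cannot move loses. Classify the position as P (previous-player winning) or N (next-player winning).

P-position

Nim-sum: 2 ⊕ 2 = 0.
The nim-sum is 0, so this is a P-position: the player to move is in a losing position under optimal play.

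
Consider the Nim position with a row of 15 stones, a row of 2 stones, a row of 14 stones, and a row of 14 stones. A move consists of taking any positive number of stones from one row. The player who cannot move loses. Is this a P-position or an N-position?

N-position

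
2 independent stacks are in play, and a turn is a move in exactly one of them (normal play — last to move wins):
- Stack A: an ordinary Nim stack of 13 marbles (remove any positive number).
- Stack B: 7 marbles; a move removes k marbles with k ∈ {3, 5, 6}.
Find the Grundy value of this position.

Stack A is a plain Nim stack of size 13, so its Grundy value is 13.
Build the Grundy sequence for stack B with g(k) = mex{g(k−s) : s ∈ {3, 5, 6}, s ≤ k}:
g(0) = mex{} = 0
g(1) = mex{} = 0
g(2) = mex{} = 0
g(3) = mex{0} = 1
g(4) = mex{0} = 1
g(5) = mex{0} = 1
g(6) = mex{0,1} = 2
g(7) = mex{0,1} = 2
So g(7) = 2.
By the Sprague-Grundy theorem, the Grundy value of a sum of independent games is the XOR of the component values.
Combined value = 13 XOR 2 = 15.

15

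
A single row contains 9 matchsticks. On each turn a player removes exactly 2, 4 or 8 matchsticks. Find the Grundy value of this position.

Compute g(0), g(1), … for moves {2, 4, 8}:
k:     0  1  2  3  4  5  6  7  8  9
g(k):  0  0  1  1  2  2  0  0  1  1
So g(9) = 1.

1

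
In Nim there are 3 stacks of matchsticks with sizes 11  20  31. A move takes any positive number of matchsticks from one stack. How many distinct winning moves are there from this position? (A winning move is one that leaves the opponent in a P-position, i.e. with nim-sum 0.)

0

Write each in binary and XOR column by column:
  01011  (11)
  10100  (20)
  11111  (31)
  -----
  00000  (0)
The nim-sum is already 0, so every move leaves a nonzero nim-sum — there are no winning moves.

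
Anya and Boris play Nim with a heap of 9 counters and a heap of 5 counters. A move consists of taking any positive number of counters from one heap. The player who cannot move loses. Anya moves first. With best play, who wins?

Nim-sum: 9 ^ 5 = 12.
The nim-sum is 12 ≠ 0, so this is an N-position: the player to move can win; Anya has a winning move.

Anya wins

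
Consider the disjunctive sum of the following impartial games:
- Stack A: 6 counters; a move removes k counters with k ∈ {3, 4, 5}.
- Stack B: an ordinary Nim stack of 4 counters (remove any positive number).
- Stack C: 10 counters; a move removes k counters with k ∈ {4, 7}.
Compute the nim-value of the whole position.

For stack A, compute g(0), g(1), … with moves {3, 4, 5}:
k:     0  1  2  3  4  5  6
g(k):  0  0  0  1  1  1  2
So g(6) = 2.
Stack B is a plain Nim stack of size 4, so its Grundy value is 4.
For stack C, compute g(0), g(1), … with moves {4, 7}:
k:     0  1  2  3  4  5  6  7  8  9 10
g(k):  0  0  0  0  1  1  1  1  2  2  2
So g(10) = 2.
The value of a disjunctive sum is the nim-sum of the parts.
Combined value = 2 ⊕ 4 ⊕ 2 = 4.

4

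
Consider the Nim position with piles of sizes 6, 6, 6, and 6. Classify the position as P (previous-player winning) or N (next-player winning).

P-position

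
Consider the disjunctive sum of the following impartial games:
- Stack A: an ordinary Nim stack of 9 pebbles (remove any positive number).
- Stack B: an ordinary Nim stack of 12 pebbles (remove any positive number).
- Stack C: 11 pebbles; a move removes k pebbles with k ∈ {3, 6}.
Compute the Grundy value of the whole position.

5

Stack A is a plain Nim stack of size 9, so its Grundy value is 9.
Stack B is a plain Nim stack of size 12, so its Grundy value is 12.
Grundy values for stack C (subtraction set {3, 6}):
g(0) = mex{} = 0
g(1) = mex{} = 0
g(2) = mex{} = 0
g(3) = mex{0} = 1
g(4) = mex{0} = 1
g(5) = mex{0} = 1
g(6) = mex{0,1} = 2
g(7) = mex{0,1} = 2
g(8) = mex{0,1} = 2
g(9) = mex{1,2} = 0
g(10) = mex{1,2} = 0
g(11) = mex{1,2} = 0
So g(11) = 0.
The value of a disjunctive sum is the nim-sum of the parts.
Combined value = 9 XOR 12 XOR 0 = 5.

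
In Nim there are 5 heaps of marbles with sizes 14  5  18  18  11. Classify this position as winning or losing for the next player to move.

Compute the nim-sum pairwise:
14 ⊕ 5 = 11
11 ⊕ 18 = 25
25 ⊕ 18 = 11
11 ⊕ 11 = 0
The nim-sum is 0, so this is a P-position: the player to move is in a losing position under optimal play.

Losing position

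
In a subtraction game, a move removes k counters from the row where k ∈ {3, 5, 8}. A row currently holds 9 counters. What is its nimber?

Grundy values for subtraction set {3, 5, 8}:
k:     0  1  2  3  4  5  6  7  8  9
g(k):  0  0  0  1  1  1  2  2  2  3
So g(9) = 3.

3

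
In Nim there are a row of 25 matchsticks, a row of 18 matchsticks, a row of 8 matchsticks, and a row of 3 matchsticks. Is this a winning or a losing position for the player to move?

Compute the nim-sum pairwise:
25 ^ 18 = 11
11 ^ 8 = 3
3 ^ 3 = 0
The nim-sum is 0, so this is a P-position: the player to move is in a losing position under optimal play.

Losing position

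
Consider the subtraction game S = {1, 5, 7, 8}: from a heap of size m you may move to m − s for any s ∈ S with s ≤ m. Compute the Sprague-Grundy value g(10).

2

Compute g(0), g(1), … for moves {1, 5, 7, 8}:
g(0) = mex{} = 0
g(1) = mex{0} = 1
g(2) = mex{1} = 0
g(3) = mex{0} = 1
g(4) = mex{1} = 0
g(5) = mex{0} = 1
g(6) = mex{1} = 0
g(7) = mex{0} = 1
g(8) = mex{0,1} = 2
g(9) = mex{0,1,2} = 3
g(10) = mex{0,1,3} = 2
So g(10) = 2.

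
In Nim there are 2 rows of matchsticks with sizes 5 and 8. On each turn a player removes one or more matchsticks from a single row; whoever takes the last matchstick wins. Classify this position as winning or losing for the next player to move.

Winning position

Nim-sum: 5 XOR 8 = 13.
The nim-sum is 13 ≠ 0, so this is an N-position: the player to move can win.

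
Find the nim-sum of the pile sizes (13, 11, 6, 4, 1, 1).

Compute the nim-sum pairwise:
13 ⊕ 11 = 6
6 ⊕ 6 = 0
0 ⊕ 4 = 4
4 ⊕ 1 = 5
5 ⊕ 1 = 4

4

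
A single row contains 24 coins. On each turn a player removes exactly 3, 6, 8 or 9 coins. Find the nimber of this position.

0

Build the Grundy sequence with g(k) = mex{g(k−s) : s ∈ {3, 6, 8, 9}, s ≤ k}:
k:     0  1  2  3  4  5  6  7  8  9 10 11 12 13 14 15 16 17 18 19 20 21 22 23 24
g(k):  0  0  0  1  1  1  2  2  2  3  3  3  0  0  0  1  1  1  2  2  2  3  3  3  0
So g(24) = 0.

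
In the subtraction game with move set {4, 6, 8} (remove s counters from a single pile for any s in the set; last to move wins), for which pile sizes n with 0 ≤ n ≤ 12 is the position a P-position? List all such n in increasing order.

0, 1, 2, 3, 12

Grundy values for subtraction set {4, 6, 8}:
g(0) = mex{} = 0
g(1) = mex{} = 0
g(2) = mex{} = 0
g(3) = mex{} = 0
g(4) = mex{0} = 1
g(5) = mex{0} = 1
g(6) = mex{0} = 1
g(7) = mex{0} = 1
g(8) = mex{0,1} = 2
g(9) = mex{0,1} = 2
g(10) = mex{0,1} = 2
g(11) = mex{0,1} = 2
g(12) = mex{1,2} = 0
The P-positions (g = 0) in 0..12 are 0, 1, 2, 3, 12.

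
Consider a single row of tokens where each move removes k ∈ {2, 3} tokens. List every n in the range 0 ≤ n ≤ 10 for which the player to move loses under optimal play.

Build the Grundy sequence with g(k) = mex{g(k−s) : s ∈ {2, 3}, s ≤ k}:
k:     0  1  2  3  4  5  6  7  8  9 10
g(k):  0  0  1  1  2  0  0  1  1  2  0
The P-positions (g = 0) in 0..10 are 0, 1, 5, 6, 10.

0, 1, 5, 6, 10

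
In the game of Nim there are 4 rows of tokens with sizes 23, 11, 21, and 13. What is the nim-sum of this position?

Nim-sum: 23 ⊕ 11 ⊕ 21 ⊕ 13 = 4.

4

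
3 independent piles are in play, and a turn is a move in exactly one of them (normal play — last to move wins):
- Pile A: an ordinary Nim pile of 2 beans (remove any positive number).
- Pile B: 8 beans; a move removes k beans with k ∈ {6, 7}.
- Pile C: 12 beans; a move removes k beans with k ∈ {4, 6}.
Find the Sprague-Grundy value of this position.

3

Pile A is a plain Nim pile of size 2, so its Grundy value is 2.
For pile B, compute g(0), g(1), … with moves {6, 7}:
g(0) = mex{} = 0
g(1) = mex{} = 0
g(2) = mex{} = 0
g(3) = mex{} = 0
g(4) = mex{} = 0
g(5) = mex{} = 0
g(6) = mex{0} = 1
g(7) = mex{0} = 1
g(8) = mex{0} = 1
So g(8) = 1.
For pile C, compute g(0), g(1), … with moves {4, 6}:
g(0) = mex{} = 0
g(1) = mex{} = 0
g(2) = mex{} = 0
g(3) = mex{} = 0
g(4) = mex{0} = 1
g(5) = mex{0} = 1
g(6) = mex{0} = 1
g(7) = mex{0} = 1
g(8) = mex{0,1} = 2
g(9) = mex{0,1} = 2
g(10) = mex{1} = 0
g(11) = mex{1} = 0
g(12) = mex{1,2} = 0
So g(12) = 0.
The value of a disjunctive sum is the nim-sum of the parts.
Combined value = 2 XOR 1 XOR 0 = 3.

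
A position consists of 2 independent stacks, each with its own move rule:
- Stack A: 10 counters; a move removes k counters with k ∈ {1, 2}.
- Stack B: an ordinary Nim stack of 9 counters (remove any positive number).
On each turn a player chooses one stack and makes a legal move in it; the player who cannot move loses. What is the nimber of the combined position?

Grundy values for stack A (subtraction set {1, 2}):
g(0) = mex{} = 0
g(1) = mex{0} = 1
g(2) = mex{0,1} = 2
g(3) = mex{1,2} = 0
g(4) = mex{0,2} = 1
g(5) = mex{0,1} = 2
g(6) = mex{1,2} = 0
g(7) = mex{0,2} = 1
g(8) = mex{0,1} = 2
g(9) = mex{1,2} = 0
g(10) = mex{0,2} = 1
So g(10) = 1.
Stack B is a plain Nim stack of size 9, so its Grundy value is 9.
By the Sprague-Grundy theorem, the Grundy value of a sum of independent games is the XOR of the component values.
Combined value = 1 XOR 9 = 8.

8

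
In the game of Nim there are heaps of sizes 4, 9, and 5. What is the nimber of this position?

8

Nim-sum: 4 ^ 9 ^ 5 = 8.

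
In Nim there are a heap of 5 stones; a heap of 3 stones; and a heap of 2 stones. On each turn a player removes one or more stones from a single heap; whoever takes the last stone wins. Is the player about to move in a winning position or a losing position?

Winning position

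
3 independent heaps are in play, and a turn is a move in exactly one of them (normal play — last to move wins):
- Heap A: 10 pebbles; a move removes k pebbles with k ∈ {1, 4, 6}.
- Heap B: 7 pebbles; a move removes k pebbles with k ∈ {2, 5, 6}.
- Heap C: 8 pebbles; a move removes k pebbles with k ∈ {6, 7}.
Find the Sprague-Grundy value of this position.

2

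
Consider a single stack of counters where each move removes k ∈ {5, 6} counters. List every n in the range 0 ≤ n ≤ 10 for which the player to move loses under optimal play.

0, 1, 2, 3, 4

Grundy values for subtraction set {5, 6}:
g(0) = mex{} = 0
g(1) = mex{} = 0
g(2) = mex{} = 0
g(3) = mex{} = 0
g(4) = mex{} = 0
g(5) = mex{0} = 1
g(6) = mex{0} = 1
g(7) = mex{0} = 1
g(8) = mex{0} = 1
g(9) = mex{0} = 1
g(10) = mex{0,1} = 2
The P-positions (g = 0) in 0..10 are 0, 1, 2, 3, 4.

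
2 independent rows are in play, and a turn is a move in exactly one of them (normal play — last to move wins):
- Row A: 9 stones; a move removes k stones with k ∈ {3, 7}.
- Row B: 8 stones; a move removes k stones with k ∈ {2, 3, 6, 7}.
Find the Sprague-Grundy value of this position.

For row A, compute g(0), g(1), … with moves {3, 7}:
g(0) = mex{} = 0
g(1) = mex{} = 0
g(2) = mex{} = 0
g(3) = mex{0} = 1
g(4) = mex{0} = 1
g(5) = mex{0} = 1
g(6) = mex{1} = 0
g(7) = mex{0,1} = 2
g(8) = mex{0,1} = 2
g(9) = mex{0} = 1
So g(9) = 1.
Grundy values for row B (subtraction set {2, 3, 6, 7}):
g(0) = mex{} = 0
g(1) = mex{} = 0
g(2) = mex{0} = 1
g(3) = mex{0} = 1
g(4) = mex{0,1} = 2
g(5) = mex{1} = 0
g(6) = mex{0,1,2} = 3
g(7) = mex{0,2} = 1
g(8) = mex{0,1,3} = 2
So g(8) = 2.
By the Sprague-Grundy theorem, the Grundy value of a sum of independent games is the XOR of the component values.
Combined value = 1 ⊕ 2 = 3.

3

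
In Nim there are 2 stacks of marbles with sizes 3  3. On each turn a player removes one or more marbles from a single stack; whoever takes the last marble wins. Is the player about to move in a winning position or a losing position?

Losing position

Compute the nim-sum pairwise:
3 ⊕ 3 = 0
The nim-sum is 0, so this is a P-position: the player to move is in a losing position under optimal play.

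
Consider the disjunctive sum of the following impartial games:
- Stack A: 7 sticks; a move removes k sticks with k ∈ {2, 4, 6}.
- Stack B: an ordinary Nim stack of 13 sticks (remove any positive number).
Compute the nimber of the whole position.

14

Grundy values for stack A (subtraction set {2, 4, 6}):
k:     0  1  2  3  4  5  6  7
g(k):  0  0  1  1  2  2  3  3
So g(7) = 3.
Stack B is a plain Nim stack of size 13, so its Grundy value is 13.
By the Sprague-Grundy theorem, the Grundy value of a sum of independent games is the XOR of the component values.
Combined value = 3 XOR 13 = 14.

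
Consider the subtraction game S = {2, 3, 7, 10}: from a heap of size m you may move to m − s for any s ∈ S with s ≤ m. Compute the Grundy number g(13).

4

Build the Grundy sequence with g(k) = mex{g(k−s) : s ∈ {2, 3, 7, 10}, s ≤ k}:
g(0) = mex{} = 0
g(1) = mex{} = 0
g(2) = mex{0} = 1
g(3) = mex{0} = 1
g(4) = mex{0,1} = 2
g(5) = mex{1} = 0
g(6) = mex{1,2} = 0
g(7) = mex{0,2} = 1
g(8) = mex{0} = 1
g(9) = mex{0,1} = 2
g(10) = mex{0,1} = 2
g(11) = mex{0,1,2} = 3
g(12) = mex{0,1,2} = 3
g(13) = mex{0,1,2,3} = 4
So g(13) = 4.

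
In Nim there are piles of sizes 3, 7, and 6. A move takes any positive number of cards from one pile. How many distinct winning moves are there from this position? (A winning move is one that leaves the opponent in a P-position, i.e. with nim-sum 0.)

3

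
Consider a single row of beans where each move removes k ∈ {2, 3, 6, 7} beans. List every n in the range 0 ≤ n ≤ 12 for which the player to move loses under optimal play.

0, 1, 5, 9, 10

Build the Grundy sequence with g(k) = mex{g(k−s) : s ∈ {2, 3, 6, 7}, s ≤ k}:
k:     0  1  2  3  4  5  6  7  8  9 10 11 12
g(k):  0  0  1  1  2  0  3  1  2  0  0  1  1
The P-positions (g = 0) in 0..12 are 0, 1, 5, 9, 10.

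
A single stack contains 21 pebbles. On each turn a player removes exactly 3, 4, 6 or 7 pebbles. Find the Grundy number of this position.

Compute g(0), g(1), … for moves {3, 4, 6, 7}:
k:     0  1  2  3  4  5  6  7  8  9 10 11 12 13 14 15 16 17 18 19 20 21
g(k):  0  0  0  1  1  1  2  2  2  3  0  0  0  1  1  1  2  2  2  3  0  0
So g(21) = 0.

0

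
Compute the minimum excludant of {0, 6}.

0 is in the set but 1 is not, so the mex is 1.

1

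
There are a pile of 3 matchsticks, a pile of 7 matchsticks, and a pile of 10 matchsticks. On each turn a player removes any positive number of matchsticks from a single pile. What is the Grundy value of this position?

Nim-sum: 3 XOR 7 XOR 10 = 14.

14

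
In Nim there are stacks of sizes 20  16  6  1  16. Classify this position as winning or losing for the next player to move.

In binary:
  10100  (20)
  10000  (16)
  00110  (6)
  00001  (1)
  10000  (16)
  -----
  10011  (19)
The nim-sum is 19 ≠ 0, so this is an N-position: the player to move can win.

Winning position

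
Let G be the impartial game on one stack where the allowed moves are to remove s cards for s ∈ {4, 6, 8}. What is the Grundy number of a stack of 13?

Grundy values for subtraction set {4, 6, 8}:
g(0) = mex{} = 0
g(1) = mex{} = 0
g(2) = mex{} = 0
g(3) = mex{} = 0
g(4) = mex{0} = 1
g(5) = mex{0} = 1
g(6) = mex{0} = 1
g(7) = mex{0} = 1
g(8) = mex{0,1} = 2
g(9) = mex{0,1} = 2
g(10) = mex{0,1} = 2
g(11) = mex{0,1} = 2
g(12) = mex{1,2} = 0
g(13) = mex{1,2} = 0
So g(13) = 0.

0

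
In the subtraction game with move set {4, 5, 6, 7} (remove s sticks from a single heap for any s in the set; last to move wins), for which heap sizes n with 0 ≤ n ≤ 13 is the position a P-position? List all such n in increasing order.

Grundy values for subtraction set {4, 5, 6, 7}:
g(0) = mex{} = 0
g(1) = mex{} = 0
g(2) = mex{} = 0
g(3) = mex{} = 0
g(4) = mex{0} = 1
g(5) = mex{0} = 1
g(6) = mex{0} = 1
g(7) = mex{0} = 1
g(8) = mex{0,1} = 2
g(9) = mex{0,1} = 2
g(10) = mex{0,1} = 2
g(11) = mex{1} = 0
g(12) = mex{1,2} = 0
g(13) = mex{1,2} = 0
The P-positions (g = 0) in 0..13 are 0, 1, 2, 3, 11, 12, 13.

0, 1, 2, 3, 11, 12, 13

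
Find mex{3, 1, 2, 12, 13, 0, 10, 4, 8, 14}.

5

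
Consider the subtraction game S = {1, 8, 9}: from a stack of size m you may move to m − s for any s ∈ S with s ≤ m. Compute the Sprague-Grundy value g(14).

Build the Grundy sequence with g(k) = mex{g(k−s) : s ∈ {1, 8, 9}, s ≤ k}:
k:     0  1  2  3  4  5  6  7  8  9 10 11 12 13 14
g(k):  0  1  0  1  0  1  0  1  2  3  2  3  2  3  2
So g(14) = 2.

2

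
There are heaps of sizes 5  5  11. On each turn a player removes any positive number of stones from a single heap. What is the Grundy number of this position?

11

Bitwise XOR of the heap sizes:
  0101  (5)
  0101  (5)
  1011  (11)
  ----
  1011  (11)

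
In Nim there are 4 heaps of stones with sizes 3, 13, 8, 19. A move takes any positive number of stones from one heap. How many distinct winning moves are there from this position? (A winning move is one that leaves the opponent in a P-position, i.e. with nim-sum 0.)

Compute the nim-sum pairwise:
3 ^ 13 = 14
14 ^ 8 = 6
6 ^ 19 = 21
The overall nim-sum is X = 21. A heap of size p has a winning move iff p XOR X < p (reduce it to p XOR X).
  3: 3 XOR 21 = 22 ≥ 3 — no move.
  13: 13 XOR 21 = 24 ≥ 13 — no move.
  8: 8 XOR 21 = 29 ≥ 8 — no move.
  19: 19 XOR 21 = 6 < 19 — winning move (to 6).
That gives 1 winning move.

1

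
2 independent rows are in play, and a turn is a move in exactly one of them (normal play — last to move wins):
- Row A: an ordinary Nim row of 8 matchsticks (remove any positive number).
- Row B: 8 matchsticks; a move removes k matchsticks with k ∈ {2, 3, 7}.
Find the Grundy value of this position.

Row A is a plain Nim row of size 8, so its Grundy value is 8.
Grundy values for row B (subtraction set {2, 3, 7}):
g(0) = mex{} = 0
g(1) = mex{} = 0
g(2) = mex{0} = 1
g(3) = mex{0} = 1
g(4) = mex{0,1} = 2
g(5) = mex{1} = 0
g(6) = mex{1,2} = 0
g(7) = mex{0,2} = 1
g(8) = mex{0} = 1
So g(8) = 1.
By the Sprague-Grundy theorem, the Grundy value of a sum of independent games is the XOR of the component values.
Combined value = 8 XOR 1 = 9.

9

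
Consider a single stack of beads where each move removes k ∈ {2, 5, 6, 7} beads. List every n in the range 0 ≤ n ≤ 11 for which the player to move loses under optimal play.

Compute g(0), g(1), … for moves {2, 5, 6, 7}:
g(0) = mex{} = 0
g(1) = mex{} = 0
g(2) = mex{0} = 1
g(3) = mex{0} = 1
g(4) = mex{1} = 0
g(5) = mex{0,1} = 2
g(6) = mex{0} = 1
g(7) = mex{0,1,2} = 3
g(8) = mex{0,1} = 2
g(9) = mex{0,1,3} = 2
g(10) = mex{0,1,2} = 3
g(11) = mex{0,1,2} = 3
The P-positions (g = 0) in 0..11 are 0, 1, 4.

0, 1, 4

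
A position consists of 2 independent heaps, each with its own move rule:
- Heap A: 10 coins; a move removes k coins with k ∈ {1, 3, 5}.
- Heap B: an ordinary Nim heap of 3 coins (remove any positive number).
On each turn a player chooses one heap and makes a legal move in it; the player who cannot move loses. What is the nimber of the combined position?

3

For heap A, compute g(0), g(1), … with moves {1, 3, 5}:
k:     0  1  2  3  4  5  6  7  8  9 10
g(k):  0  1  0  1  0  1  0  1  0  1  0
So g(10) = 0.
Heap B is a plain Nim heap of size 3, so its Grundy value is 3.
The value of a disjunctive sum is the nim-sum of the parts.
Combined value = 0 ⊕ 3 = 3.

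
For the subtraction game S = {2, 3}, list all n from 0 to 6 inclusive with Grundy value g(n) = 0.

Grundy values for subtraction set {2, 3}:
k:     0  1  2  3  4  5  6
g(k):  0  0  1  1  2  0  0
The P-positions (g = 0) in 0..6 are 0, 1, 5, 6.

0, 1, 5, 6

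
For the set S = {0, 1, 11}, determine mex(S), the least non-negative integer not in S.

2

The values 0, 1 are all present; 2 is the first non-negative integer missing from the set.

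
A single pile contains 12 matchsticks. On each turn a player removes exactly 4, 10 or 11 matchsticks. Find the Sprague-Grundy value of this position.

1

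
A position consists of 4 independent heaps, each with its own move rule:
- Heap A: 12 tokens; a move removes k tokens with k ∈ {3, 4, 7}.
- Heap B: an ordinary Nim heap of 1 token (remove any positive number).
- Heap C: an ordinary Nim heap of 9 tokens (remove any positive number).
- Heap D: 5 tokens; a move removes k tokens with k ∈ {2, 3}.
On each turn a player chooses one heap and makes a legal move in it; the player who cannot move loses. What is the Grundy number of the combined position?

8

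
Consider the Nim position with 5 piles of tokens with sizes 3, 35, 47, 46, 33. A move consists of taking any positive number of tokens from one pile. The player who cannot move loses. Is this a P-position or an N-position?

P-position

Write each in binary and XOR column by column:
  000011  (3)
  100011  (35)
  101111  (47)
  101110  (46)
  100001  (33)
  ------
  000000  (0)
The nim-sum is 0, so this is a P-position: the player to move is in a losing position under optimal play.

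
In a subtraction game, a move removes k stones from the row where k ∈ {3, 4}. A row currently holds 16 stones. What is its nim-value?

0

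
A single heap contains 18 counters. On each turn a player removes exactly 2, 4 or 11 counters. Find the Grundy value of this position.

2

Build the Grundy sequence with g(k) = mex{g(k−s) : s ∈ {2, 4, 11}, s ≤ k}:
k:     0  1  2  3  4  5  6  7  8  9 10 11 12 13 14 15 16 17 18
g(k):  0  0  1  1  2  2  0  0  1  1  2  2  3  0  0  1  1  2  2
So g(18) = 2.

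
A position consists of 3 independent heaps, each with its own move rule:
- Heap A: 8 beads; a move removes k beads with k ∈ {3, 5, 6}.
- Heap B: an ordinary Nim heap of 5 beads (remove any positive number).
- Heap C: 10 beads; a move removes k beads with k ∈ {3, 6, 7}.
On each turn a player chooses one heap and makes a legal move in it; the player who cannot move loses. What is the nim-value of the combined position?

7

Grundy values for heap A (subtraction set {3, 5, 6}):
g(0) = mex{} = 0
g(1) = mex{} = 0
g(2) = mex{} = 0
g(3) = mex{0} = 1
g(4) = mex{0} = 1
g(5) = mex{0} = 1
g(6) = mex{0,1} = 2
g(7) = mex{0,1} = 2
g(8) = mex{0,1} = 2
So g(8) = 2.
Heap B is a plain Nim heap of size 5, so its Grundy value is 5.
Build the Grundy sequence for heap C with g(k) = mex{g(k−s) : s ∈ {3, 6, 7}, s ≤ k}:
g(0) = mex{} = 0
g(1) = mex{} = 0
g(2) = mex{} = 0
g(3) = mex{0} = 1
g(4) = mex{0} = 1
g(5) = mex{0} = 1
g(6) = mex{0,1} = 2
g(7) = mex{0,1} = 2
g(8) = mex{0,1} = 2
g(9) = mex{0,1,2} = 3
g(10) = mex{1,2} = 0
So g(10) = 0.
By the Sprague-Grundy theorem, the Grundy value of a sum of independent games is the XOR of the component values.
Combined value = 2 ⊕ 5 ⊕ 0 = 7.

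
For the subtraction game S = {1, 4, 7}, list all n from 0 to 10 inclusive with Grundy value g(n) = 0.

0, 2, 5, 8, 10

Grundy values for subtraction set {1, 4, 7}:
g(0) = mex{} = 0
g(1) = mex{0} = 1
g(2) = mex{1} = 0
g(3) = mex{0} = 1
g(4) = mex{0,1} = 2
g(5) = mex{1,2} = 0
g(6) = mex{0} = 1
g(7) = mex{0,1} = 2
g(8) = mex{1,2} = 0
g(9) = mex{0} = 1
g(10) = mex{1} = 0
The P-positions (g = 0) in 0..10 are 0, 2, 5, 8, 10.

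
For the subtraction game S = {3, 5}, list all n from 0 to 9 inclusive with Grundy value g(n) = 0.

0, 1, 2, 8, 9

Build the Grundy sequence with g(k) = mex{g(k−s) : s ∈ {3, 5}, s ≤ k}:
k:     0  1  2  3  4  5  6  7  8  9
g(k):  0  0  0  1  1  1  2  2  0  0
The P-positions (g = 0) in 0..9 are 0, 1, 2, 8, 9.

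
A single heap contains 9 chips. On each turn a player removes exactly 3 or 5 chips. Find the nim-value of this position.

Build the Grundy sequence with g(k) = mex{g(k−s) : s ∈ {3, 5}, s ≤ k}:
g(0) = mex{} = 0
g(1) = mex{} = 0
g(2) = mex{} = 0
g(3) = mex{0} = 1
g(4) = mex{0} = 1
g(5) = mex{0} = 1
g(6) = mex{0,1} = 2
g(7) = mex{0,1} = 2
g(8) = mex{1} = 0
g(9) = mex{1,2} = 0
So g(9) = 0.

0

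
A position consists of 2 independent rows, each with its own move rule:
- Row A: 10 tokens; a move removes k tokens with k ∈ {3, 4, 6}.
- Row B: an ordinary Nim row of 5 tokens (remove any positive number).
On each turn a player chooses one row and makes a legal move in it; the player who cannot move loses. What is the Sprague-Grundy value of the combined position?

5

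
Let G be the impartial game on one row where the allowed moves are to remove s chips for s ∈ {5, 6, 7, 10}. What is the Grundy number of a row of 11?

Compute g(0), g(1), … for moves {5, 6, 7, 10}:
k:     0  1  2  3  4  5  6  7  8  9 10 11
g(k):  0  0  0  0  0  1  1  1  1  1  2  2
So g(11) = 2.

2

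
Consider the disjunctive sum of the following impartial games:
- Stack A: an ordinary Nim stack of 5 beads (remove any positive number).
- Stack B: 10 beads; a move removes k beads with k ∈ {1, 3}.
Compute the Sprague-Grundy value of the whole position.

5

Stack A is a plain Nim stack of size 5, so its Grundy value is 5.
Build the Grundy sequence for stack B with g(k) = mex{g(k−s) : s ∈ {1, 3}, s ≤ k}:
k:     0  1  2  3  4  5  6  7  8  9 10
g(k):  0  1  0  1  0  1  0  1  0  1  0
So g(10) = 0.
By the Sprague-Grundy theorem, the Grundy value of a sum of independent games is the XOR of the component values.
Combined value = 5 XOR 0 = 5.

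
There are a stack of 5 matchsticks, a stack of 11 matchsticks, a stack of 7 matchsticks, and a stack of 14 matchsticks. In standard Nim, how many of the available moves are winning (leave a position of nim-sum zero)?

3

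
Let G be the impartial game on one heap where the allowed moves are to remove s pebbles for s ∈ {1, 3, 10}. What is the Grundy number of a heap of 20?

Grundy values for subtraction set {1, 3, 10}:
k:     0  1  2  3  4  5  6  7  8  9 10 11 12 13 14 15 16 17 18 19 20
g(k):  0  1  0  1  0  1  0  1  0  1  2  3  2  0  1  0  1  0  1  0  1
So g(20) = 1.

1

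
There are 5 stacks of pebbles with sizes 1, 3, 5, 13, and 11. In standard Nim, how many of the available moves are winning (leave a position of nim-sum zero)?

Write each in binary and XOR column by column:
  0001  (1)
  0011  (3)
  0101  (5)
  1101  (13)
  1011  (11)
  ----
  0001  (1)
The overall nim-sum is X = 1. A stack of size p has a winning move iff p XOR X < p (reduce it to p XOR X).
  1: 1 XOR 1 = 0 < 1 — winning move (to 0).
  3: 3 XOR 1 = 2 < 3 — winning move (to 2).
  5: 5 XOR 1 = 4 < 5 — winning move (to 4).
  13: 13 XOR 1 = 12 < 13 — winning move (to 12).
  11: 11 XOR 1 = 10 < 11 — winning move (to 10).
That gives 5 winning moves.

5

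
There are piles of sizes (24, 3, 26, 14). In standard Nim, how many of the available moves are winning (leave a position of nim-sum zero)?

3

Compute the nim-sum pairwise:
24 XOR 3 = 27
27 XOR 26 = 1
1 XOR 14 = 15
The overall nim-sum is X = 15. A pile of size p has a winning move iff p XOR X < p (reduce it to p XOR X).
  24: 24 XOR 15 = 23 < 24 — winning move (to 23).
  3: 3 XOR 15 = 12 ≥ 3 — no move.
  26: 26 XOR 15 = 21 < 26 — winning move (to 21).
  14: 14 XOR 15 = 1 < 14 — winning move (to 1).
That gives 3 winning moves.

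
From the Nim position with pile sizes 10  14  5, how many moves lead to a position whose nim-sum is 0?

1

Compute the nim-sum pairwise:
10 XOR 14 = 4
4 XOR 5 = 1
The overall nim-sum is X = 1. A pile of size p has a winning move iff p XOR X < p (reduce it to p XOR X).
  10: 10 XOR 1 = 11 ≥ 10 — no move.
  14: 14 XOR 1 = 15 ≥ 14 — no move.
  5: 5 XOR 1 = 4 < 5 — winning move (to 4).
That gives 1 winning move.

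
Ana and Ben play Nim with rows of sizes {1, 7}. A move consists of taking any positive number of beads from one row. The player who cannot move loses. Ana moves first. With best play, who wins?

Bitwise XOR of the heap sizes:
  001  (1)
  111  (7)
  ---
  110  (6)
The nim-sum is 6 ≠ 0, so this is an N-position: the player to move can win; Ana has a winning move.

Ana wins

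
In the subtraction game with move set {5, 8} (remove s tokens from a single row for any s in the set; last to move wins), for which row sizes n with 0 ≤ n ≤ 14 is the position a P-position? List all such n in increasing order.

Build the Grundy sequence with g(k) = mex{g(k−s) : s ∈ {5, 8}, s ≤ k}:
k:     0  1  2  3  4  5  6  7  8  9 10 11 12 13 14
g(k):  0  0  0  0  0  1  1  1  1  1  2  2  2  0  0
The P-positions (g = 0) in 0..14 are 0, 1, 2, 3, 4, 13, 14.

0, 1, 2, 3, 4, 13, 14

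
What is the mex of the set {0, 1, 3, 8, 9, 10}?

2

The values 0, 1 are all present; 2 is the first non-negative integer missing from the set.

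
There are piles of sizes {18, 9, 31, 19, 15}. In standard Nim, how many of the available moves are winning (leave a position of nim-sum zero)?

3

In binary:
  10010  (18)
  01001  (9)
  11111  (31)
  10011  (19)
  01111  (15)
  -----
  11000  (24)
The overall nim-sum is X = 24. A pile of size p has a winning move iff p XOR X < p (reduce it to p XOR X).
  18: 18 XOR 24 = 10 < 18 — winning move (to 10).
  9: 9 XOR 24 = 17 ≥ 9 — no move.
  31: 31 XOR 24 = 7 < 31 — winning move (to 7).
  19: 19 XOR 24 = 11 < 19 — winning move (to 11).
  15: 15 XOR 24 = 23 ≥ 15 — no move.
That gives 3 winning moves.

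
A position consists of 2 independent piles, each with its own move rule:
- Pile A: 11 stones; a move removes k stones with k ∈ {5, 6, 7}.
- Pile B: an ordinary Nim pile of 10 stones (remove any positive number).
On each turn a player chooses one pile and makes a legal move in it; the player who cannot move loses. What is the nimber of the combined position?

8

For pile A, compute g(0), g(1), … with moves {5, 6, 7}:
k:     0  1  2  3  4  5  6  7  8  9 10 11
g(k):  0  0  0  0  0  1  1  1  1  1  2  2
So g(11) = 2.
Pile B is a plain Nim pile of size 10, so its Grundy value is 10.
By the Sprague-Grundy theorem, the Grundy value of a sum of independent games is the XOR of the component values.
Combined value = 2 XOR 10 = 8.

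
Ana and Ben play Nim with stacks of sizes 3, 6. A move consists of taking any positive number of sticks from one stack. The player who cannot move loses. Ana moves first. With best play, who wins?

Ana wins

Nim-sum: 3 XOR 6 = 5.
The nim-sum is 5 ≠ 0, so this is an N-position: the player to move can win; Ana has a winning move.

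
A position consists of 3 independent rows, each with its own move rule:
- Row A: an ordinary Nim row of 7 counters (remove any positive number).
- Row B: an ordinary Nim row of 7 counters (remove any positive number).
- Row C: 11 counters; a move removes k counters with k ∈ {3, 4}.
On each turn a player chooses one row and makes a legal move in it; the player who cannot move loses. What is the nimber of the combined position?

1

Row A is a plain Nim row of size 7, so its Grundy value is 7.
Row B is a plain Nim row of size 7, so its Grundy value is 7.
For row C, compute g(0), g(1), … with moves {3, 4}:
k:     0  1  2  3  4  5  6  7  8  9 10 11
g(k):  0  0  0  1  1  1  2  0  0  0  1  1
So g(11) = 1.
By the Sprague-Grundy theorem, the Grundy value of a sum of independent games is the XOR of the component values.
Combined value = 7 XOR 7 XOR 1 = 1.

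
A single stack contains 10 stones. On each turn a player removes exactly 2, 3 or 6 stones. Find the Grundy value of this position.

Compute g(0), g(1), … for moves {2, 3, 6}:
k:     0  1  2  3  4  5  6  7  8  9 10
g(k):  0  0  1  1  2  0  3  1  2  0  0
So g(10) = 0.

0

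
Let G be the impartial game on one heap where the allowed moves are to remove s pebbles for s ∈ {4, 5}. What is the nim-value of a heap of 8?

2

Grundy values for subtraction set {4, 5}:
k:     0  1  2  3  4  5  6  7  8
g(k):  0  0  0  0  1  1  1  1  2
So g(8) = 2.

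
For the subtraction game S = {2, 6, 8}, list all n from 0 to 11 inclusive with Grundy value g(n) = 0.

Build the Grundy sequence with g(k) = mex{g(k−s) : s ∈ {2, 6, 8}, s ≤ k}:
g(0) = mex{} = 0
g(1) = mex{} = 0
g(2) = mex{0} = 1
g(3) = mex{0} = 1
g(4) = mex{1} = 0
g(5) = mex{1} = 0
g(6) = mex{0} = 1
g(7) = mex{0} = 1
g(8) = mex{0,1} = 2
g(9) = mex{0,1} = 2
g(10) = mex{0,1,2} = 3
g(11) = mex{0,1,2} = 3
The P-positions (g = 0) in 0..11 are 0, 1, 4, 5.

0, 1, 4, 5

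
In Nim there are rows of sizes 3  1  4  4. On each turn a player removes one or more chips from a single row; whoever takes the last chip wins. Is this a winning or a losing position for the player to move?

In binary:
  011  (3)
  001  (1)
  100  (4)
  100  (4)
  ---
  010  (2)
The nim-sum is 2 ≠ 0, so this is an N-position: the player to move can win.

Winning position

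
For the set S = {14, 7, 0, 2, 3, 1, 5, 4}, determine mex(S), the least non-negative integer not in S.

The values 0, 1, 2, 3, 4, 5 are all present; 6 is the first non-negative integer missing from the set.

6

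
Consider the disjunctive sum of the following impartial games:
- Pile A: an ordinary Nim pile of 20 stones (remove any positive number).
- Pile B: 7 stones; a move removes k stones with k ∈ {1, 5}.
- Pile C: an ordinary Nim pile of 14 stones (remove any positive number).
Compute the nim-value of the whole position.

27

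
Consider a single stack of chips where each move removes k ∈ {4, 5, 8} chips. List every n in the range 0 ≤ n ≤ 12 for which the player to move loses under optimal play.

Grundy values for subtraction set {4, 5, 8}:
k:     0  1  2  3  4  5  6  7  8  9 10 11 12
g(k):  0  0  0  0  1  1  1  1  2  2  2  2  0
The P-positions (g = 0) in 0..12 are 0, 1, 2, 3, 12.

0, 1, 2, 3, 12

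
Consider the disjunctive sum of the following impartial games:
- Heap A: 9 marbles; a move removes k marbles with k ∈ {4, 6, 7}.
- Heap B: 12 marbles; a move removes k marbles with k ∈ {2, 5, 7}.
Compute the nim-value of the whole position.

3

Build the Grundy sequence for heap A with g(k) = mex{g(k−s) : s ∈ {4, 6, 7}, s ≤ k}:
g(0) = mex{} = 0
g(1) = mex{} = 0
g(2) = mex{} = 0
g(3) = mex{} = 0
g(4) = mex{0} = 1
g(5) = mex{0} = 1
g(6) = mex{0} = 1
g(7) = mex{0} = 1
g(8) = mex{0,1} = 2
g(9) = mex{0,1} = 2
So g(9) = 2.
Grundy values for heap B (subtraction set {2, 5, 7}):
g(0) = mex{} = 0
g(1) = mex{} = 0
g(2) = mex{0} = 1
g(3) = mex{0} = 1
g(4) = mex{1} = 0
g(5) = mex{0,1} = 2
g(6) = mex{0} = 1
g(7) = mex{0,1,2} = 3
g(8) = mex{0,1} = 2
g(9) = mex{0,1,3} = 2
g(10) = mex{1,2} = 0
g(11) = mex{0,1,2} = 3
g(12) = mex{0,2,3} = 1
So g(12) = 1.
The value of a disjunctive sum is the nim-sum of the parts.
Combined value = 2 XOR 1 = 3.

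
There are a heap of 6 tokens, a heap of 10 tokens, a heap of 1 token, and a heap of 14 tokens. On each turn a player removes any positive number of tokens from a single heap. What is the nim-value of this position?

3

Compute the nim-sum pairwise:
6 ⊕ 10 = 12
12 ⊕ 1 = 13
13 ⊕ 14 = 3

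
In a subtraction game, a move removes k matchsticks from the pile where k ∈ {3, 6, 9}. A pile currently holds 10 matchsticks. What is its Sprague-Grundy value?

Build the Grundy sequence with g(k) = mex{g(k−s) : s ∈ {3, 6, 9}, s ≤ k}:
k:     0  1  2  3  4  5  6  7  8  9 10
g(k):  0  0  0  1  1  1  2  2  2  3  3
So g(10) = 3.

3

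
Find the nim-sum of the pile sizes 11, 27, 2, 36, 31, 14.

In binary:
  001011  (11)
  011011  (27)
  000010  (2)
  100100  (36)
  011111  (31)
  001110  (14)
  ------
  100111  (39)

39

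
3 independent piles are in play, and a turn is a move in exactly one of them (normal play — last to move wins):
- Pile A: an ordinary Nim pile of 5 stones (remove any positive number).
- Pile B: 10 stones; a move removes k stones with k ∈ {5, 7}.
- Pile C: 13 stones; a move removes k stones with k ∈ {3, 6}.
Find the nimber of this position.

6

Pile A is a plain Nim pile of size 5, so its Grundy value is 5.
Build the Grundy sequence for pile B with g(k) = mex{g(k−s) : s ∈ {5, 7}, s ≤ k}:
k:     0  1  2  3  4  5  6  7  8  9 10
g(k):  0  0  0  0  0  1  1  1  1  1  2
So g(10) = 2.
Build the Grundy sequence for pile C with g(k) = mex{g(k−s) : s ∈ {3, 6}, s ≤ k}:
k:     0  1  2  3  4  5  6  7  8  9 10 11 12 13
g(k):  0  0  0  1  1  1  2  2  2  0  0  0  1  1
So g(13) = 1.
The value of a disjunctive sum is the nim-sum of the parts.
Combined value = 5 ⊕ 2 ⊕ 1 = 6.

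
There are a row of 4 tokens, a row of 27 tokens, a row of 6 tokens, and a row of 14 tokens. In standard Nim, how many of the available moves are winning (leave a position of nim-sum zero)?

Write each in binary and XOR column by column:
  00100  (4)
  11011  (27)
  00110  (6)
  01110  (14)
  -----
  10111  (23)
The overall nim-sum is X = 23. A row of size p has a winning move iff p XOR X < p (reduce it to p XOR X).
  4: 4 XOR 23 = 19 ≥ 4 — no move.
  27: 27 XOR 23 = 12 < 27 — winning move (to 12).
  6: 6 XOR 23 = 17 ≥ 6 — no move.
  14: 14 XOR 23 = 25 ≥ 14 — no move.
That gives 1 winning move.

1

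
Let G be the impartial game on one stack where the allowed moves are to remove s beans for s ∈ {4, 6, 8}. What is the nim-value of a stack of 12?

Grundy values for subtraction set {4, 6, 8}:
k:     0  1  2  3  4  5  6  7  8  9 10 11 12
g(k):  0  0  0  0  1  1  1  1  2  2  2  2  0
So g(12) = 0.

0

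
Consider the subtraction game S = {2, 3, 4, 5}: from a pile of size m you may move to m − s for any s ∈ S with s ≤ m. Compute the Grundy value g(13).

3

Grundy values for subtraction set {2, 3, 4, 5}:
k:     0  1  2  3  4  5  6  7  8  9 10 11 12 13
g(k):  0  0  1  1  2  2  3  0  0  1  1  2  2  3
So g(13) = 3.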